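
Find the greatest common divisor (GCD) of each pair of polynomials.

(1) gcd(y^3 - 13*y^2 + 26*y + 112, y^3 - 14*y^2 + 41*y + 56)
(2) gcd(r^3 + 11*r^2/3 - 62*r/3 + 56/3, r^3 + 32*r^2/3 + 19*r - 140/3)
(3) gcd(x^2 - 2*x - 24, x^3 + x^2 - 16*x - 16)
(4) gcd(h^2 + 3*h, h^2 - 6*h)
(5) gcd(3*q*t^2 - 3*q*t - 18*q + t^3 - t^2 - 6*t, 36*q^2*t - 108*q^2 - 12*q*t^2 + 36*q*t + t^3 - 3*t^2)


(1) = y^2 - 15*y + 56
(2) = r^2 + 17*r/3 - 28/3
(3) = x + 4
(4) = gcd(h*(h + 3), h*(h - 6)) = h
(5) = t - 3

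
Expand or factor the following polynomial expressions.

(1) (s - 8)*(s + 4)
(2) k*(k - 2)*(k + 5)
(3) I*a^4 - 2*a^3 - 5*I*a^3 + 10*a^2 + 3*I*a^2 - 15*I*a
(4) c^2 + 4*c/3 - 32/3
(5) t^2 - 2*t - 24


(1) = s^2 - 4*s - 32
(2) = k^3 + 3*k^2 - 10*k
(3) = a*(a - 5)*(a + 3*I)*(I*a + 1)
(4) = (c - 8/3)*(c + 4)
(5) = (t - 6)*(t + 4)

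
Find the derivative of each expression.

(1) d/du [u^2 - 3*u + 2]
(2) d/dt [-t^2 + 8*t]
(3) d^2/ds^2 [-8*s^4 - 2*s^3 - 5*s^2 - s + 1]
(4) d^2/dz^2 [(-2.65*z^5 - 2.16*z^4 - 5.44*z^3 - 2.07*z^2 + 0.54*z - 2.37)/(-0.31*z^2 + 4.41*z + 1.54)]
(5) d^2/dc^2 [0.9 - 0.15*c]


(1) = 2*u - 3
(2) = 8 - 2*t
(3) = -96*s^2 - 12*s - 10
(4) = (1.52799*z^7 - 57.549888*z^6 + 577.959984*z^5 + 785.776572*z^4 + 582.75103*z^3 + 290.439018*z^2 + 56.422086*z + 111.600006)/(0.029791*z^6 - 1.271403*z^5 + 17.642751*z^4 - 73.134117*z^3 - 87.644634*z^2 - 31.376268*z - 3.652264)
(5) = 0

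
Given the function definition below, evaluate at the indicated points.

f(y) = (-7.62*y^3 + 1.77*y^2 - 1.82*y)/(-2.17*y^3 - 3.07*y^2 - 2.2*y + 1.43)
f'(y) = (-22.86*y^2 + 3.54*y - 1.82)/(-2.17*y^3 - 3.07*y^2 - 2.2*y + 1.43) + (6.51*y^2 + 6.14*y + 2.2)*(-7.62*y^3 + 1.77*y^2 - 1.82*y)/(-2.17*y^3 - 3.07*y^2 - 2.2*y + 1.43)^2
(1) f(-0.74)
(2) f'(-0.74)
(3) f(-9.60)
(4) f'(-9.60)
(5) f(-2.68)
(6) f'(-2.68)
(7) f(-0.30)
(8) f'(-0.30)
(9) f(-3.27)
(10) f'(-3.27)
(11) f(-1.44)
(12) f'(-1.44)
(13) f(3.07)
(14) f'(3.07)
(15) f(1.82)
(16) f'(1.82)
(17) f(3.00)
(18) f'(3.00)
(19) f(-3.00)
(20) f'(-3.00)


(1) = 2.40
(2) = -6.22
(3) = 4.17
(4) = 0.07
(5) = 6.07
(6) = 0.81
(7) = 0.49
(8) = -2.39
(9) = 5.64
(10) = 0.65
(11) = 6.16
(12) = -2.56
(13) = 2.16
(14) = 0.29
(15) = 1.68
(16) = 0.48
(17) = 2.14
(18) = 0.30
(19) = 5.83
(20) = 0.73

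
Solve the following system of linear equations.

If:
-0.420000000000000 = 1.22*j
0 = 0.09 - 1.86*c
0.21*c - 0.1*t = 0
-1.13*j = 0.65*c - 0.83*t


Then:
No Solution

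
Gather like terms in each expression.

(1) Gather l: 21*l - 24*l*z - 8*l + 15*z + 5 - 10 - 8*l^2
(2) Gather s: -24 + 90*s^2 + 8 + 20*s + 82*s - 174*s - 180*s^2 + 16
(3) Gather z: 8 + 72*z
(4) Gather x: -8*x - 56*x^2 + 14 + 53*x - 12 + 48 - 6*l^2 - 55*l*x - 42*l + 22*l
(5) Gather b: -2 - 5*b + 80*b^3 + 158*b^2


(1) = -8*l^2 + l*(13 - 24*z) + 15*z - 5
(2) = -90*s^2 - 72*s
(3) = 72*z + 8
(4) = -6*l^2 - 20*l - 56*x^2 + x*(45 - 55*l) + 50
(5) = 80*b^3 + 158*b^2 - 5*b - 2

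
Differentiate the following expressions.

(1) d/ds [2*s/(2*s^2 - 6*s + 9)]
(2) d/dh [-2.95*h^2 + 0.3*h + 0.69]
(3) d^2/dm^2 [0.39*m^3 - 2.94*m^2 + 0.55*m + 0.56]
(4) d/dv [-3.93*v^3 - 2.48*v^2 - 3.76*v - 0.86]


(1) = 2*(9 - 2*s^2)/(4*s^4 - 24*s^3 + 72*s^2 - 108*s + 81)
(2) = 0.3 - 5.9*h
(3) = 2.34*m - 5.88
(4) = -11.79*v^2 - 4.96*v - 3.76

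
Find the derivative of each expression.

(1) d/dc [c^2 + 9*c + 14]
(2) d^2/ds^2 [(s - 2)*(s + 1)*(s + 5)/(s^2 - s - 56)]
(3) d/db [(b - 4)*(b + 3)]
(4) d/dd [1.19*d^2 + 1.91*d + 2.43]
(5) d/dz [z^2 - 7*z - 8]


(1) = 2*c + 9
(2) = 108*(s^3 + 15*s^2 + 153*s + 229)/(s^6 - 3*s^5 - 165*s^4 + 335*s^3 + 9240*s^2 - 9408*s - 175616)
(3) = 2*b - 1
(4) = 2.38*d + 1.91
(5) = 2*z - 7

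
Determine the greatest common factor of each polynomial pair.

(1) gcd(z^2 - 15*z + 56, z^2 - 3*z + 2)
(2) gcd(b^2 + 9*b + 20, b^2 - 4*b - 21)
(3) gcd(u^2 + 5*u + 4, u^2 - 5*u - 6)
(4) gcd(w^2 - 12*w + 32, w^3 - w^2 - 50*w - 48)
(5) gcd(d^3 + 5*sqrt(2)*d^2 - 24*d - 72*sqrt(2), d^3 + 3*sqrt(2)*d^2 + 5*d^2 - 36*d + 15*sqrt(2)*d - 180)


(1) = 1
(2) = 1
(3) = u + 1
(4) = w - 8
(5) = d^2 + 3*sqrt(2)*d - 36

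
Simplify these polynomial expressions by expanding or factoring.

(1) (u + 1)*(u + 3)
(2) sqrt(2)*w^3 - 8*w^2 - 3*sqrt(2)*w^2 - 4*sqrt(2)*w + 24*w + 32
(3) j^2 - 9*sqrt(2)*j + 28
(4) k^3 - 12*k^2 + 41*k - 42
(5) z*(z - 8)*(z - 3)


(1) = u^2 + 4*u + 3
(2) = (w - 4)*(w - 4*sqrt(2))*(sqrt(2)*w + sqrt(2))
(3) = (j - 7*sqrt(2))*(j - 2*sqrt(2))
(4) = (k - 7)*(k - 3)*(k - 2)
(5) = z^3 - 11*z^2 + 24*z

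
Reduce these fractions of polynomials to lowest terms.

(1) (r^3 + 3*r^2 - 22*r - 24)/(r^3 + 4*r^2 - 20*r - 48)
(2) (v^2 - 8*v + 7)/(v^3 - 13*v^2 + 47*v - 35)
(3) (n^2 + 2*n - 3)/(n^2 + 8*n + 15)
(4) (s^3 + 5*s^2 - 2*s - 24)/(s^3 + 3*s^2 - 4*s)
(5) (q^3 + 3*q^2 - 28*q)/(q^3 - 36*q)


(1) = (r + 1)/(r + 2)
(2) = 1/(v - 5)
(3) = (n - 1)/(n + 5)
(4) = (s^2 + s - 6)/(s^2 - s)
(5) = (q^2 + 3*q - 28)/(q^2 - 36)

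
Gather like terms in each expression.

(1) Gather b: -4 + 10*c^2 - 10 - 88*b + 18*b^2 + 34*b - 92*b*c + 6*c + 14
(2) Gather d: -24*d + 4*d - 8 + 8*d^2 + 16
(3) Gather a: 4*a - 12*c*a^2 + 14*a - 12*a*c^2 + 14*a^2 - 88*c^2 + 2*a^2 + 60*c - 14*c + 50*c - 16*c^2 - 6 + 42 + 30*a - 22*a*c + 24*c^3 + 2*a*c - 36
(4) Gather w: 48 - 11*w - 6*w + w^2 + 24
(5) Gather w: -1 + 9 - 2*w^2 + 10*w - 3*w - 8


(1) = 18*b^2 + b*(-92*c - 54) + 10*c^2 + 6*c
(2) = 8*d^2 - 20*d + 8
(3) = a^2*(16 - 12*c) + a*(-12*c^2 - 20*c + 48) + 24*c^3 - 104*c^2 + 96*c
(4) = w^2 - 17*w + 72
(5) = -2*w^2 + 7*w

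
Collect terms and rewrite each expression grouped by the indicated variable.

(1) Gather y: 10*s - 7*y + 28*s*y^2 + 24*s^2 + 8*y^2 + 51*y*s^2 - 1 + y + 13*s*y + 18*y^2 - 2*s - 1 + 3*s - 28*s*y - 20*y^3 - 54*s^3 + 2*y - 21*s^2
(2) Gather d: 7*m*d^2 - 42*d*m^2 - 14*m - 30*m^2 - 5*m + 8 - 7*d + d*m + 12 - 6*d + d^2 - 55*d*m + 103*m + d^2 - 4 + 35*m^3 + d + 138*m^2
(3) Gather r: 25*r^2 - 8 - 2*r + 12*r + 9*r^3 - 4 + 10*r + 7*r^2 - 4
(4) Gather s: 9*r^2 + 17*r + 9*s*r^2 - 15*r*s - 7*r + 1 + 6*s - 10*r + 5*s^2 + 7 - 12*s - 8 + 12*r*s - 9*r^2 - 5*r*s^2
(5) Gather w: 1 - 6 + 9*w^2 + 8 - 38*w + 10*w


(1) = -54*s^3 + 3*s^2 + 11*s - 20*y^3 + y^2*(28*s + 26) + y*(51*s^2 - 15*s - 4) - 2
(2) = d^2*(7*m + 2) + d*(-42*m^2 - 54*m - 12) + 35*m^3 + 108*m^2 + 84*m + 16
(3) = 9*r^3 + 32*r^2 + 20*r - 16
(4) = s^2*(5 - 5*r) + s*(9*r^2 - 3*r - 6)
(5) = 9*w^2 - 28*w + 3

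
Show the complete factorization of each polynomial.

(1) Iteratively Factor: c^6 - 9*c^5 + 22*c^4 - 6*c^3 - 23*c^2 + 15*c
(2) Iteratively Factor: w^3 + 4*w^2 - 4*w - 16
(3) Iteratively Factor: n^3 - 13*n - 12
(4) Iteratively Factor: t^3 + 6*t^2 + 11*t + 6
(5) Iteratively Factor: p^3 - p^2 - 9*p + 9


(1) = (c - 1)*(c^5 - 8*c^4 + 14*c^3 + 8*c^2 - 15*c) = (c - 1)*(c + 1)*(c^4 - 9*c^3 + 23*c^2 - 15*c) = (c - 1)^2*(c + 1)*(c^3 - 8*c^2 + 15*c) = c*(c - 1)^2*(c + 1)*(c^2 - 8*c + 15) = c*(c - 3)*(c - 1)^2*(c + 1)*(c - 5)
(2) = (w + 2)*(w^2 + 2*w - 8) = (w - 2)*(w + 2)*(w + 4)
(3) = (n - 4)*(n^2 + 4*n + 3) = (n - 4)*(n + 3)*(n + 1)
(4) = (t + 1)*(t^2 + 5*t + 6) = (t + 1)*(t + 2)*(t + 3)
(5) = (p + 3)*(p^2 - 4*p + 3) = (p - 1)*(p + 3)*(p - 3)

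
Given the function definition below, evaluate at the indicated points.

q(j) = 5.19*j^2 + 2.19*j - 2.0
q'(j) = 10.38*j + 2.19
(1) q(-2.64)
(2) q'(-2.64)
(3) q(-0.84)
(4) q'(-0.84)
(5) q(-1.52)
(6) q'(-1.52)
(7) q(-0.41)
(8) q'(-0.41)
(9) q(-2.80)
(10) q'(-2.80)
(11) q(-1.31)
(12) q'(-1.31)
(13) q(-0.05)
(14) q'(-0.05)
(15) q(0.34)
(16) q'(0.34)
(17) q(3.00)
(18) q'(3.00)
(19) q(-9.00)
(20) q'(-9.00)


(1) = 28.39
(2) = -25.21
(3) = -0.18
(4) = -6.53
(5) = 6.66
(6) = -13.59
(7) = -2.03
(8) = -2.07
(9) = 32.56
(10) = -26.87
(11) = 4.04
(12) = -11.41
(13) = -2.10
(14) = 1.67
(15) = -0.66
(16) = 5.72
(17) = 51.28
(18) = 33.33
(19) = 398.68
(20) = -91.23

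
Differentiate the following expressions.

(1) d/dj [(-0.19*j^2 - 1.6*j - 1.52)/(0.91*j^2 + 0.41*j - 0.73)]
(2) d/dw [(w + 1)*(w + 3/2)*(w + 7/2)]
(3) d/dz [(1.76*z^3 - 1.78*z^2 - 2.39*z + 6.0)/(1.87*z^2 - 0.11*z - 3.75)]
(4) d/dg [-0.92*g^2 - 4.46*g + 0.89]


(1) = (1.3781*j^2 + 3.0438*j + 1.7912)/(0.8281*j^4 + 0.7462*j^3 - 1.1605*j^2 - 0.5986*j + 0.5329)
(2) = 3*w^2 + 12*w + 41/4
(3) = (3.2912*z^4 - 0.3872*z^3 - 15.1349*z^2 - 9.09*z + 9.6225)/(3.4969*z^4 - 0.4114*z^3 - 14.0129*z^2 + 0.825*z + 14.0625)
(4) = -1.84*g - 4.46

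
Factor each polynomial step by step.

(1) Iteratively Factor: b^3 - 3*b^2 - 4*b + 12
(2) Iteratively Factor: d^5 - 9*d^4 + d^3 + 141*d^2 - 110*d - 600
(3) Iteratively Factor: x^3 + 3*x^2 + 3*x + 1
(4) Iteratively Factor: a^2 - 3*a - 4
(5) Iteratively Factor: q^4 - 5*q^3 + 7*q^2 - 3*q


(1) = (b - 3)*(b^2 - 4) = (b - 3)*(b - 2)*(b + 2)
(2) = (d - 5)*(d^4 - 4*d^3 - 19*d^2 + 46*d + 120) = (d - 5)^2*(d^3 + d^2 - 14*d - 24) = (d - 5)^2*(d + 2)*(d^2 - d - 12) = (d - 5)^2*(d - 4)*(d + 2)*(d + 3)
(3) = (x + 1)*(x^2 + 2*x + 1) = (x + 1)^2*(x + 1)
(4) = (a - 4)*(a + 1)
(5) = (q)*(q^3 - 5*q^2 + 7*q - 3) = q*(q - 1)*(q^2 - 4*q + 3) = q*(q - 1)^2*(q - 3)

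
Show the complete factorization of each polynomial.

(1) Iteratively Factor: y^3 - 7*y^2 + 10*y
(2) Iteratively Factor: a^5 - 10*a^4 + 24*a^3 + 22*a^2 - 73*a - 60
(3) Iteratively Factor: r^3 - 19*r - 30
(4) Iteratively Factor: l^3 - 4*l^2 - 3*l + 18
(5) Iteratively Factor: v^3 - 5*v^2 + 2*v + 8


(1) = (y)*(y^2 - 7*y + 10) = y*(y - 5)*(y - 2)
(2) = (a - 4)*(a^4 - 6*a^3 + 22*a + 15) = (a - 4)*(a - 3)*(a^3 - 3*a^2 - 9*a - 5) = (a - 4)*(a - 3)*(a + 1)*(a^2 - 4*a - 5) = (a - 4)*(a - 3)*(a + 1)^2*(a - 5)
(3) = (r - 5)*(r^2 + 5*r + 6) = (r - 5)*(r + 2)*(r + 3)
(4) = (l + 2)*(l^2 - 6*l + 9) = (l - 3)*(l + 2)*(l - 3)
(5) = (v + 1)*(v^2 - 6*v + 8) = (v - 4)*(v + 1)*(v - 2)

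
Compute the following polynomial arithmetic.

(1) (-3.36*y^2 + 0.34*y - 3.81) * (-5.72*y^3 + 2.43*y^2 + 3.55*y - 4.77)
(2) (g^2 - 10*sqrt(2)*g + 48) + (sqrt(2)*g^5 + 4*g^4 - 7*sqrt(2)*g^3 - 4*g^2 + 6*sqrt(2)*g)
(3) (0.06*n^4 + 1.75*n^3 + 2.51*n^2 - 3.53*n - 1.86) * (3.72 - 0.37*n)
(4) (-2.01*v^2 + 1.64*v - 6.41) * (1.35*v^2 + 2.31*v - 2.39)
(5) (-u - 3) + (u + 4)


(1) = 19.2192*y^5 - 10.1096*y^4 + 10.6914*y^3 + 7.9759*y^2 - 15.1473*y + 18.1737
(2) = sqrt(2)*g^5 + 4*g^4 - 7*sqrt(2)*g^3 - 3*g^2 - 4*sqrt(2)*g + 48
(3) = -0.0222*n^5 - 0.4243*n^4 + 5.5813*n^3 + 10.6433*n^2 - 12.4434*n - 6.9192
(4) = -2.7135*v^4 - 2.4291*v^3 - 0.0612*v^2 - 18.7267*v + 15.3199
(5) = 1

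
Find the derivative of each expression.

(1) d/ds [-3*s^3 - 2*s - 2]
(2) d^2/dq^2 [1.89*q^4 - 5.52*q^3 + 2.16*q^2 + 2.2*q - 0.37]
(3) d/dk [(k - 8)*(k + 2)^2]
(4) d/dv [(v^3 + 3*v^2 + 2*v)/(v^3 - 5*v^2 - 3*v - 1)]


(1) = -9*s^2 - 2
(2) = 22.68*q^2 - 33.12*q + 4.32
(3) = (k + 2)*(3*k - 14)
(4) = 2*(-4*v^4 - 5*v^3 - v^2 - 3*v - 1)/(v^6 - 10*v^5 + 19*v^4 + 28*v^3 + 19*v^2 + 6*v + 1)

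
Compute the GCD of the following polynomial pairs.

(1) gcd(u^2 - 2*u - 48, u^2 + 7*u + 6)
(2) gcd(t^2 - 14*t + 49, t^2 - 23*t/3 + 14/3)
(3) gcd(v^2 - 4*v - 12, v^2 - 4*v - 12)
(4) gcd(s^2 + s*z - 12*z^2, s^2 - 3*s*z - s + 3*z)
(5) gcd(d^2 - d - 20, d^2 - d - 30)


(1) = u + 6
(2) = t - 7
(3) = v^2 - 4*v - 12
(4) = gcd((s - 3*z)*(s + 4*z), (s - 1)*(s - 3*z)) = -s + 3*z
(5) = 1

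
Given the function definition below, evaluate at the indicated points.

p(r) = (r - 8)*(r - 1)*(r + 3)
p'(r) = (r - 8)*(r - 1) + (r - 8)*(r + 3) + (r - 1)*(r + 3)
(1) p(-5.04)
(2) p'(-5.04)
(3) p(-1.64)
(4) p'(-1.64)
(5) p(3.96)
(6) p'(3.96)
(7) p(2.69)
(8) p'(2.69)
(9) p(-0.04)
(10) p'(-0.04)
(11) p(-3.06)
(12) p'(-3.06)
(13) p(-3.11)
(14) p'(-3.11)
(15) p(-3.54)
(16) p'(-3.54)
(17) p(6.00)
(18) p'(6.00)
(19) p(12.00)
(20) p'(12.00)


(1) = -160.67
(2) = 117.68
(3) = 34.61
(4) = 8.75
(5) = -83.23
(6) = -19.48
(7) = -51.06
(8) = -29.57
(9) = 24.75
(10) = -18.52
(11) = -2.69
(12) = 45.81
(13) = -5.02
(14) = 47.34
(15) = -28.29
(16) = 61.07
(17) = -90.00
(18) = 17.00
(19) = 660.00
(20) = 269.00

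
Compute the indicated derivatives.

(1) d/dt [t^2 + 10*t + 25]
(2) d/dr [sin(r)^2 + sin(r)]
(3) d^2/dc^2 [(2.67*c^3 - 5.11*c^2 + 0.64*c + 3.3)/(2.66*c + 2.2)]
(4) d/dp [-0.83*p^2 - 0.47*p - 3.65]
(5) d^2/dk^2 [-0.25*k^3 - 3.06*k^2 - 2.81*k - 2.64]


(1) = 2*t + 10
(2) = sin(2*r) + cos(r)
(3) = (37.783704*c^3 + 93.74904*c^2 + 77.5368*c - 10.2564)/(18.821096*c^3 + 46.69896*c^2 + 38.6232*c + 10.648)
(4) = -1.66*p - 0.47
(5) = -1.5*k - 6.12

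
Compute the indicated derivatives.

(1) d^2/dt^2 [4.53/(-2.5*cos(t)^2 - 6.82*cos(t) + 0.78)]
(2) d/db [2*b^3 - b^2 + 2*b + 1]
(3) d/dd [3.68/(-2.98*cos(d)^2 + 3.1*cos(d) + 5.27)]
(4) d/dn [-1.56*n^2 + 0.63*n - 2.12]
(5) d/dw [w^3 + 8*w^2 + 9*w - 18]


(1) = (113.25*(1 - cos(t)^2)^2 + 231.7095*cos(t)^3 + 302.660172*cos(t)^2 - 439.321212*cos(t) - 552.319344)/(2.5*cos(t)^2 + 6.82*cos(t) - 0.78)^3
(2) = 6*b^2 - 2*b + 2
(3) = (11.408 - 21.9328*cos(d))*sin(d)/(-2.98*cos(d)^2 + 3.1*cos(d) + 5.27)^2
(4) = 0.63 - 3.12*n
(5) = 3*w^2 + 16*w + 9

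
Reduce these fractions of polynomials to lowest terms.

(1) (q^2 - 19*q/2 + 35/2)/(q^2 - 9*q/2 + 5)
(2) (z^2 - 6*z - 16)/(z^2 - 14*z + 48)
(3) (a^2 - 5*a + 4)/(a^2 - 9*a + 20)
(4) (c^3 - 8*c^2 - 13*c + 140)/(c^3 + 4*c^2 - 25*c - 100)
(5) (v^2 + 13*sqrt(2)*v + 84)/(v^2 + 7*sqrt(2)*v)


(1) = (q - 7)/(q - 2)
(2) = (z + 2)/(z - 6)
(3) = (a - 1)/(a - 5)
(4) = (c - 7)/(c + 5)
(5) = (v + 6*sqrt(2))/v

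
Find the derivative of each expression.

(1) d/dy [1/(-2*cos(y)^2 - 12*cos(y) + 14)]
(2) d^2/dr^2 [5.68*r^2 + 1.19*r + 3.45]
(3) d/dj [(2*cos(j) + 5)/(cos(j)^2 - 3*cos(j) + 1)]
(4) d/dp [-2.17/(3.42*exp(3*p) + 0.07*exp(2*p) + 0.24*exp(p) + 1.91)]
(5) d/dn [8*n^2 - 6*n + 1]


(1) = -(cos(y) + 3)*sin(y)/(cos(y)^2 + 6*cos(y) - 7)^2
(2) = 11.3600000000000
(3) = (10*cos(j) + cos(2*j) - 16)*sin(j)/(sin(j)^2 + 3*cos(j) - 2)^2
(4) = (22.2642*exp(2*p) + 0.3038*exp(p) + 0.5208)*exp(p)/(3.42*exp(3*p) + 0.07*exp(2*p) + 0.24*exp(p) + 1.91)^2
(5) = 16*n - 6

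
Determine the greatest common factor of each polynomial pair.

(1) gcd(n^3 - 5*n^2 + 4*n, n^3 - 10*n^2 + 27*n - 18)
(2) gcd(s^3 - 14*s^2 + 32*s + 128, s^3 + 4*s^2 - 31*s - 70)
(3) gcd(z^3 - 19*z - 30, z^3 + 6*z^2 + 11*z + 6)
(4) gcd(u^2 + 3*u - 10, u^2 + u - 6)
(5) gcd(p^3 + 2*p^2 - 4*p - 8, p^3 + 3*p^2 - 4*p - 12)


(1) = n - 1
(2) = gcd((s - 8)^2*(s + 2), (s - 5)*(s + 2)*(s + 7)) = s + 2
(3) = gcd((z - 5)*(z + 2)*(z + 3), (z + 1)*(z + 2)*(z + 3)) = z^2 + 5*z + 6
(4) = u - 2
(5) = gcd((p - 2)*(p + 2)^2, (p - 2)*(p + 2)*(p + 3)) = p^2 - 4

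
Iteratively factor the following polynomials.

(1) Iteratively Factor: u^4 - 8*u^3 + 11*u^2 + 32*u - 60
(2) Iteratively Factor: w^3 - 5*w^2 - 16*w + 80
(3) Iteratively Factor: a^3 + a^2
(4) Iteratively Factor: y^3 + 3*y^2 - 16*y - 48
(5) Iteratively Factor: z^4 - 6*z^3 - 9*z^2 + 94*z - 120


(1) = (u - 5)*(u^3 - 3*u^2 - 4*u + 12) = (u - 5)*(u - 2)*(u^2 - u - 6) = (u - 5)*(u - 3)*(u - 2)*(u + 2)
(2) = (w + 4)*(w^2 - 9*w + 20) = (w - 4)*(w + 4)*(w - 5)
(3) = (a + 1)*(a^2) = a*(a + 1)*(a)
(4) = (y - 4)*(y^2 + 7*y + 12) = (y - 4)*(y + 4)*(y + 3)
(5) = (z + 4)*(z^3 - 10*z^2 + 31*z - 30) = (z - 2)*(z + 4)*(z^2 - 8*z + 15) = (z - 5)*(z - 2)*(z + 4)*(z - 3)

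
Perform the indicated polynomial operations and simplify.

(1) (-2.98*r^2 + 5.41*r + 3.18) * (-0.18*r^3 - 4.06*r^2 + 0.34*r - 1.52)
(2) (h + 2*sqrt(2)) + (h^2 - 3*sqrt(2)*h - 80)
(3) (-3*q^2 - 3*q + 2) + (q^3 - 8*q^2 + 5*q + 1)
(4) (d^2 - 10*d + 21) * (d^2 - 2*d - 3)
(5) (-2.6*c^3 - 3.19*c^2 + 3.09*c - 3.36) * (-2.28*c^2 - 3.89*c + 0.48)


(1) = 0.5364*r^5 + 11.125*r^4 - 23.5502*r^3 - 6.5418*r^2 - 7.142*r - 4.8336
(2) = h^2 - 3*sqrt(2)*h + h - 80 + 2*sqrt(2)
(3) = q^3 - 11*q^2 + 2*q + 3
(4) = d^4 - 12*d^3 + 38*d^2 - 12*d - 63
(5) = 5.928*c^5 + 17.3872*c^4 + 4.1159*c^3 - 5.8905*c^2 + 14.5536*c - 1.6128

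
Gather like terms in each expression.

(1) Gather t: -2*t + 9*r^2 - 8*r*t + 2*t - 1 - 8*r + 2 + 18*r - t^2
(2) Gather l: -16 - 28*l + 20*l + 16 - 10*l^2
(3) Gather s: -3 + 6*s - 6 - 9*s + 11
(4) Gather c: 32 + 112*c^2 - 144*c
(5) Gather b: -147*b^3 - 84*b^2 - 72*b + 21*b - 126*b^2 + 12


(1) = 9*r^2 - 8*r*t + 10*r - t^2 + 1
(2) = -10*l^2 - 8*l
(3) = 2 - 3*s
(4) = 112*c^2 - 144*c + 32
(5) = -147*b^3 - 210*b^2 - 51*b + 12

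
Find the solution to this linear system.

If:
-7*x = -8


Then:
x = 8/7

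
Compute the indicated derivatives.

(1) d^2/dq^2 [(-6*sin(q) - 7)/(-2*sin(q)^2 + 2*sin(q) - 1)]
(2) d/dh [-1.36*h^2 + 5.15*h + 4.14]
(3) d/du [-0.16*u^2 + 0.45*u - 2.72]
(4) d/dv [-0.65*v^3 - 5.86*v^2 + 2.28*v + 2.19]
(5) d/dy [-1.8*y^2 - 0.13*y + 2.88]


(1) = 2*(-12*sin(q)^5 - 68*sin(q)^4 + 102*sin(q)^3 + 92*sin(q)^2 - 130*sin(q) + 26)/(-2*sin(q) - cos(2*q) + 2)^3
(2) = 5.15 - 2.72*h
(3) = 0.45 - 0.32*u
(4) = -1.95*v^2 - 11.72*v + 2.28
(5) = -3.6*y - 0.13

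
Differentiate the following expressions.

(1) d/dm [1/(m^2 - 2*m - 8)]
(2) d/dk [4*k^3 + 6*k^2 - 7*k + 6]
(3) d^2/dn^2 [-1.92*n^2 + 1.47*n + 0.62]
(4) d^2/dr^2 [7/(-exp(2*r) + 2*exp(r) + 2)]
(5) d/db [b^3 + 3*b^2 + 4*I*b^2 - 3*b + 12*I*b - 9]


(1) = 2*(1 - m)/(-m^2 + 2*m + 8)^2
(2) = 12*k^2 + 12*k - 7
(3) = -3.84000000000000
(4) = 14*(4*(1 - exp(r))^2*exp(r) + (2*exp(r) - 1)*(-exp(2*r) + 2*exp(r) + 2))*exp(r)/(-exp(2*r) + 2*exp(r) + 2)^3
(5) = 3*b^2 + b*(6 + 8*I) - 3 + 12*I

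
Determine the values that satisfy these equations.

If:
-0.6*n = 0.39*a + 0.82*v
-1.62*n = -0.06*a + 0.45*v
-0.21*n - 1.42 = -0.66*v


Then:
a = -3.08
n = -0.65
v = 1.94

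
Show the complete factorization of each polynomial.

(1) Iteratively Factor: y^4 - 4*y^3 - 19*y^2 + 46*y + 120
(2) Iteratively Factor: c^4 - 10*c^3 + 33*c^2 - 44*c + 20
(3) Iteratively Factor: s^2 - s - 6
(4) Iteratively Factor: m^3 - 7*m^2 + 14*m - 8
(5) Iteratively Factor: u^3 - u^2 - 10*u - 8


(1) = (y + 2)*(y^3 - 6*y^2 - 7*y + 60) = (y - 5)*(y + 2)*(y^2 - y - 12) = (y - 5)*(y - 4)*(y + 2)*(y + 3)
(2) = (c - 5)*(c^3 - 5*c^2 + 8*c - 4) = (c - 5)*(c - 2)*(c^2 - 3*c + 2) = (c - 5)*(c - 2)*(c - 1)*(c - 2)
(3) = (s + 2)*(s - 3)
(4) = (m - 4)*(m^2 - 3*m + 2) = (m - 4)*(m - 1)*(m - 2)
(5) = (u - 4)*(u^2 + 3*u + 2) = (u - 4)*(u + 1)*(u + 2)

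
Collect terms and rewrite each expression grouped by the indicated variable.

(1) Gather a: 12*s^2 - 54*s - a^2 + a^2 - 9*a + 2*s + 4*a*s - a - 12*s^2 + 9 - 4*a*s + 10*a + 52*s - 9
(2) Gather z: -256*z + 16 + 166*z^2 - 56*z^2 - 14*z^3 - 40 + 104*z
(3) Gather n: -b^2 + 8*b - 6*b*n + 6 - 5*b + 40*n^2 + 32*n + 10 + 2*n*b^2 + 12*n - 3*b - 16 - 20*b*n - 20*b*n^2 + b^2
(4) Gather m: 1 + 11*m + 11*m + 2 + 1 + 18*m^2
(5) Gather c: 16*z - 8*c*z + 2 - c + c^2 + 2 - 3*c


(1) = 0
(2) = -14*z^3 + 110*z^2 - 152*z - 24
(3) = n^2*(40 - 20*b) + n*(2*b^2 - 26*b + 44)
(4) = 18*m^2 + 22*m + 4
(5) = c^2 + c*(-8*z - 4) + 16*z + 4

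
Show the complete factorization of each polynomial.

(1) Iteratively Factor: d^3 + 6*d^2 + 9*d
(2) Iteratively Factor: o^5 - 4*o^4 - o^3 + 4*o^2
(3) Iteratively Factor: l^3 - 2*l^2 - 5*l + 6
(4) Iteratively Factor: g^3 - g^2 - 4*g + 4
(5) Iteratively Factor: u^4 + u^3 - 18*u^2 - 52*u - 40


(1) = (d)*(d^2 + 6*d + 9) = d*(d + 3)*(d + 3)
(2) = (o)*(o^4 - 4*o^3 - o^2 + 4*o) = o^2*(o^3 - 4*o^2 - o + 4) = o^2*(o + 1)*(o^2 - 5*o + 4) = o^2*(o - 4)*(o + 1)*(o - 1)
(3) = (l - 1)*(l^2 - l - 6) = (l - 3)*(l - 1)*(l + 2)
(4) = (g + 2)*(g^2 - 3*g + 2) = (g - 2)*(g + 2)*(g - 1)
(5) = (u + 2)*(u^3 - u^2 - 16*u - 20) = (u + 2)^2*(u^2 - 3*u - 10) = (u + 2)^3*(u - 5)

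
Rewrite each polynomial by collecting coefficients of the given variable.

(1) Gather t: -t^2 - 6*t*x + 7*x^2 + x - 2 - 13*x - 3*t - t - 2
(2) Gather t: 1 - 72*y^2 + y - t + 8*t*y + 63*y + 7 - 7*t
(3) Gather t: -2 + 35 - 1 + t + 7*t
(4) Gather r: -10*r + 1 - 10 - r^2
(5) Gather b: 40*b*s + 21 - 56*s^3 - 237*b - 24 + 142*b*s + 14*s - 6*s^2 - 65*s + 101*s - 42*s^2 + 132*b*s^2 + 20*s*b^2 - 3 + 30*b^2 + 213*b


(1) = -t^2 + t*(-6*x - 4) + 7*x^2 - 12*x - 4
(2) = t*(8*y - 8) - 72*y^2 + 64*y + 8
(3) = 8*t + 32
(4) = -r^2 - 10*r - 9
(5) = b^2*(20*s + 30) + b*(132*s^2 + 182*s - 24) - 56*s^3 - 48*s^2 + 50*s - 6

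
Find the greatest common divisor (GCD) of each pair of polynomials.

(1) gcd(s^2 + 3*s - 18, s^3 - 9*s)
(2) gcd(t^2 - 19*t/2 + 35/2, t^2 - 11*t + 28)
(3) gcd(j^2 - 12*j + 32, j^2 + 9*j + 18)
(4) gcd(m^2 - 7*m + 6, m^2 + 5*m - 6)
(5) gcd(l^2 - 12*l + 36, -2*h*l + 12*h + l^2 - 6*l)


(1) = gcd((s - 3)*(s + 6), s*(s - 3)*(s + 3)) = s - 3
(2) = gcd((t - 7)*(t - 5/2), (t - 7)*(t - 4)) = t - 7
(3) = gcd((j - 8)*(j - 4), (j + 3)*(j + 6)) = 1
(4) = gcd((m - 6)*(m - 1), (m - 1)*(m + 6)) = m - 1
(5) = l - 6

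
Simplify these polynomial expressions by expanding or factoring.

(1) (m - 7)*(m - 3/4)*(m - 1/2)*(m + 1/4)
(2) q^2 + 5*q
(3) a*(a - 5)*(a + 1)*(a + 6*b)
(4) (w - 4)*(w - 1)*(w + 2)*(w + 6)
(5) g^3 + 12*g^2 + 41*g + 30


(1) = m^4 - 8*m^3 + 113*m^2/16 - 11*m/32 - 21/32
(2) = q*(q + 5)
(3) = a^4 + 6*a^3*b - 4*a^3 - 24*a^2*b - 5*a^2 - 30*a*b
(4) = w^4 + 3*w^3 - 24*w^2 - 28*w + 48
(5) = (g + 1)*(g + 5)*(g + 6)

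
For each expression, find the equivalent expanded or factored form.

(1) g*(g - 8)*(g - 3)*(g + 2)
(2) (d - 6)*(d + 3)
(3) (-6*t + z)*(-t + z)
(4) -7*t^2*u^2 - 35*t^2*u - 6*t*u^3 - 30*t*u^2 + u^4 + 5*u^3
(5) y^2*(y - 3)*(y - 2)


(1) = g^4 - 9*g^3 + 2*g^2 + 48*g
(2) = d^2 - 3*d - 18
(3) = 6*t^2 - 7*t*z + z^2
(4) = u*(-7*t + u)*(t + u)*(u + 5)
(5) = y^4 - 5*y^3 + 6*y^2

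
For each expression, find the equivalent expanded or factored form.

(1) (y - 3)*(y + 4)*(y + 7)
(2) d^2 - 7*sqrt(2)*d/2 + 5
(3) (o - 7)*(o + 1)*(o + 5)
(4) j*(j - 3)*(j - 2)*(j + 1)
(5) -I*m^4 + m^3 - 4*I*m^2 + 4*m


(1) = y^3 + 8*y^2 - 5*y - 84
(2) = (d - 5*sqrt(2)/2)*(d - sqrt(2))
(3) = o^3 - o^2 - 37*o - 35
(4) = j^4 - 4*j^3 + j^2 + 6*j
(5) = m*(m - 2*I)*(m + 2*I)*(-I*m + 1)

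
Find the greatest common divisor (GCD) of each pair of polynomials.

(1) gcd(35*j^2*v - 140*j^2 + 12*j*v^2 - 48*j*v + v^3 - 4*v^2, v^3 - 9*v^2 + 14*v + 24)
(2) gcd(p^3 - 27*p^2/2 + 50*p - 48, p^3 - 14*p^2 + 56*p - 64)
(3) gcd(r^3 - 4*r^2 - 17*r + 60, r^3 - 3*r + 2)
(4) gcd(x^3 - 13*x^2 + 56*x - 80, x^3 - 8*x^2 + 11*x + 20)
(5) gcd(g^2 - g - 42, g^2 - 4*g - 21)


(1) = v - 4
(2) = p^2 - 12*p + 32
(3) = 1
(4) = gcd((x - 5)*(x - 4)^2, (x - 5)*(x - 4)*(x + 1)) = x^2 - 9*x + 20
(5) = gcd((g - 7)*(g + 6), (g - 7)*(g + 3)) = g - 7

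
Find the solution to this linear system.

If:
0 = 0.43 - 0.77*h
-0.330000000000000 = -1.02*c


Then:
c = 0.32
h = 0.56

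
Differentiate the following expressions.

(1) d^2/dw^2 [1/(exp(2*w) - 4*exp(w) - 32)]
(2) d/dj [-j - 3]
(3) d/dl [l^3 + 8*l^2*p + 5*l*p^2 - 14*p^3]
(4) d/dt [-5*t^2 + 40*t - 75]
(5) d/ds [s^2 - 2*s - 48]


(1) = 4*((1 - exp(w))*(-exp(2*w) + 4*exp(w) + 32) - 2*(exp(w) - 2)^2*exp(w))*exp(w)/(-exp(2*w) + 4*exp(w) + 32)^3
(2) = -1
(3) = 3*l^2 + 16*l*p + 5*p^2
(4) = 40 - 10*t
(5) = 2*s - 2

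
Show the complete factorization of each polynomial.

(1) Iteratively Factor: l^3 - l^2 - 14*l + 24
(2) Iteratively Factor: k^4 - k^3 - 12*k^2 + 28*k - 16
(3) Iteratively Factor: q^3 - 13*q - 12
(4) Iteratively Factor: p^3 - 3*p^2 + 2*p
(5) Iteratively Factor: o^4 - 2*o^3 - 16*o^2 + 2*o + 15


(1) = (l - 3)*(l^2 + 2*l - 8) = (l - 3)*(l + 4)*(l - 2)
(2) = (k - 1)*(k^3 - 12*k + 16) = (k - 2)*(k - 1)*(k^2 + 2*k - 8) = (k - 2)*(k - 1)*(k + 4)*(k - 2)
(3) = (q - 4)*(q^2 + 4*q + 3) = (q - 4)*(q + 3)*(q + 1)
(4) = (p - 1)*(p^2 - 2*p) = p*(p - 1)*(p - 2)
(5) = (o - 1)*(o^3 - o^2 - 17*o - 15) = (o - 1)*(o + 3)*(o^2 - 4*o - 5) = (o - 1)*(o + 1)*(o + 3)*(o - 5)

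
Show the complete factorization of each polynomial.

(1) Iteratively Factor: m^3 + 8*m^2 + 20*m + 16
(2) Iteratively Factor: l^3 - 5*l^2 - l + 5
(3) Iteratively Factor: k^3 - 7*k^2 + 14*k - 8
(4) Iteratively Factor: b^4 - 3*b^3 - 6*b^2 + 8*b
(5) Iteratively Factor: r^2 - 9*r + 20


(1) = (m + 4)*(m^2 + 4*m + 4) = (m + 2)*(m + 4)*(m + 2)
(2) = (l + 1)*(l^2 - 6*l + 5) = (l - 1)*(l + 1)*(l - 5)
(3) = (k - 4)*(k^2 - 3*k + 2) = (k - 4)*(k - 1)*(k - 2)
(4) = (b - 4)*(b^3 + b^2 - 2*b) = (b - 4)*(b - 1)*(b^2 + 2*b) = b*(b - 4)*(b - 1)*(b + 2)
(5) = (r - 4)*(r - 5)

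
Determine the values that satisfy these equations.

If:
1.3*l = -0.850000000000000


Then:
l = -0.65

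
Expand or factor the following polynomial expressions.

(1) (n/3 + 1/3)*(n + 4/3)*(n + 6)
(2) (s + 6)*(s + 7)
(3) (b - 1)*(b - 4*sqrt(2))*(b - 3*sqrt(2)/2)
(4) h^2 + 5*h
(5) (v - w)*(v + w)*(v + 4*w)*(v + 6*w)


(1) = n^3/3 + 25*n^2/9 + 46*n/9 + 8/3
(2) = s^2 + 13*s + 42
(3) = b^3 - 11*sqrt(2)*b^2/2 - b^2 + 11*sqrt(2)*b/2 + 12*b - 12
(4) = h*(h + 5)
(5) = v^4 + 10*v^3*w + 23*v^2*w^2 - 10*v*w^3 - 24*w^4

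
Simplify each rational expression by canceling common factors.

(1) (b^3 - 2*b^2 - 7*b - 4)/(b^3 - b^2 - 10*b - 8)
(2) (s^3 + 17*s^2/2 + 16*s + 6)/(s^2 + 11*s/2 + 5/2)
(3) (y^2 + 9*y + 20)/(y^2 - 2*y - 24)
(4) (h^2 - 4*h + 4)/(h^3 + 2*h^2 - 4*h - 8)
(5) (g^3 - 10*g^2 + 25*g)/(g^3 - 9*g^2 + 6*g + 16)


(1) = (b + 1)/(b + 2)
(2) = (s^2 + 8*s + 12)/(s + 5)
(3) = (y + 5)/(y - 6)
(4) = (h - 2)/(h^2 + 4*h + 4)
(5) = (g^3 - 10*g^2 + 25*g)/(g^3 - 9*g^2 + 6*g + 16)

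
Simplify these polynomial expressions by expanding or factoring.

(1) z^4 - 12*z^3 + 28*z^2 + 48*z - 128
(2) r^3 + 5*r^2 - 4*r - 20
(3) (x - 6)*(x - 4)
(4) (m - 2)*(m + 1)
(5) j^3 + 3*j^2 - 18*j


(1) = (z - 8)*(z - 4)*(z - 2)*(z + 2)
(2) = (r - 2)*(r + 2)*(r + 5)
(3) = x^2 - 10*x + 24
(4) = m^2 - m - 2
(5) = j*(j - 3)*(j + 6)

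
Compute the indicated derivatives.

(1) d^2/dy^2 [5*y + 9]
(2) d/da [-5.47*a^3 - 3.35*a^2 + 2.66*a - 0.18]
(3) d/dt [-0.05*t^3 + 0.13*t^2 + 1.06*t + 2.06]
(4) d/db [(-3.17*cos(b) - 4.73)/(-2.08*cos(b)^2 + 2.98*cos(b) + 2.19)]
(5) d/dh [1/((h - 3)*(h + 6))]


(1) = 0
(2) = -16.41*a^2 - 6.7*a + 2.66
(3) = -0.15*t^2 + 0.26*t + 1.06
(4) = (6.5936*cos(b)^2 + 19.6768*cos(b) - 7.1531)*sin(b)/(4.3264*cos(b)^4 - 12.3968*cos(b)^3 - 0.23*cos(b)^2 + 13.0524*cos(b) + 4.7961)
(5) = (-2*h - 3)/(h^4 + 6*h^3 - 27*h^2 - 108*h + 324)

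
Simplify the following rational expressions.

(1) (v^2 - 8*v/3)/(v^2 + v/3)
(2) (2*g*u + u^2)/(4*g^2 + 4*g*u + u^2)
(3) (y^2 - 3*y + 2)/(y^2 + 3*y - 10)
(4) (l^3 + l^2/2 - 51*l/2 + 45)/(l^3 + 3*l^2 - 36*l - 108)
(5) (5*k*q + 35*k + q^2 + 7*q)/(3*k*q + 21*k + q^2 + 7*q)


(1) = (3*v - 8)/(3*v + 1)
(2) = u/(2*g + u)
(3) = (y - 1)/(y + 5)
(4) = (2*l^2 - 11*l + 15)/(2*l^2 - 6*l - 36)
(5) = (5*k + q)/(3*k + q)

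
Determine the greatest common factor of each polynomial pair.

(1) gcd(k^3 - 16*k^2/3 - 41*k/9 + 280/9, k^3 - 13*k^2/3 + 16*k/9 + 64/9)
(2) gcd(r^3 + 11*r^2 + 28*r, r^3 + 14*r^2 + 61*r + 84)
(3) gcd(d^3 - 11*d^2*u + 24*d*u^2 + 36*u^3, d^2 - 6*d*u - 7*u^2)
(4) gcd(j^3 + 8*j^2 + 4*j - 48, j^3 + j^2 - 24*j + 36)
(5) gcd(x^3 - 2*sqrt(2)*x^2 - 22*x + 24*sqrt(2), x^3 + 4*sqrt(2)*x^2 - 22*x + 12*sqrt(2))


(1) = gcd((k - 5)*(k - 8/3)*(k + 7/3), (k - 8/3)^2*(k + 1)) = k - 8/3
(2) = r^2 + 11*r + 28
(3) = d + u
(4) = gcd((j - 2)*(j + 4)*(j + 6), (j - 3)*(j - 2)*(j + 6)) = j^2 + 4*j - 12
(5) = gcd((x - 4*sqrt(2))*(x - sqrt(2))*(x + 3*sqrt(2)), (x - sqrt(2))^2*(x + 6*sqrt(2))) = x - sqrt(2)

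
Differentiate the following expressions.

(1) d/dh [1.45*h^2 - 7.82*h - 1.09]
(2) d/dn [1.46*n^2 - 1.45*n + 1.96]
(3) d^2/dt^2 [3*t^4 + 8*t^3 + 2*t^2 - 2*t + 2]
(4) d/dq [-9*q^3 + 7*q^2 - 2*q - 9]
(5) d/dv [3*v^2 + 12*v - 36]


(1) = 2.9*h - 7.82
(2) = 2.92*n - 1.45
(3) = 36*t^2 + 48*t + 4
(4) = -27*q^2 + 14*q - 2
(5) = 6*v + 12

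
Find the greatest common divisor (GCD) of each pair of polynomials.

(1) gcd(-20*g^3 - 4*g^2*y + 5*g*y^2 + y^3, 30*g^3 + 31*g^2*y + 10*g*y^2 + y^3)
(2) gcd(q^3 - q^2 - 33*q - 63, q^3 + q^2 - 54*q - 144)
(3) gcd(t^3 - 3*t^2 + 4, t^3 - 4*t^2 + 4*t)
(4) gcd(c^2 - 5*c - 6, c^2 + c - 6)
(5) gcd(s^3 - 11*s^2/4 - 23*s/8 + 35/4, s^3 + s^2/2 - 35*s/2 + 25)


(1) = 10*g^2 + 7*g*y + y^2
(2) = q + 3
(3) = gcd((t - 2)^2*(t + 1), t*(t - 2)^2) = t^2 - 4*t + 4
(4) = gcd((c - 6)*(c + 1), (c - 2)*(c + 3)) = 1
(5) = s^2 - 9*s/2 + 5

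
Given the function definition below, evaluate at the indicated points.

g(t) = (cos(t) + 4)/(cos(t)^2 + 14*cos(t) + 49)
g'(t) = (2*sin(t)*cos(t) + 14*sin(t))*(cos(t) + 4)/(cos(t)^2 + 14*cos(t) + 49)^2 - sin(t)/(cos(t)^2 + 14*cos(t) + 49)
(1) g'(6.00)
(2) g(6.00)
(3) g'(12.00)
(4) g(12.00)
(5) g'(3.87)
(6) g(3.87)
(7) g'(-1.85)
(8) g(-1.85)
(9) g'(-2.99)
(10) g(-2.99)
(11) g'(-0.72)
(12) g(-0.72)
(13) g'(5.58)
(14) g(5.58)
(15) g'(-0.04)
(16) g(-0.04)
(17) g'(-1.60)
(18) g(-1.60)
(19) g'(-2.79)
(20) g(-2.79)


(1) = -0.00
(2) = 0.08
(3) = -0.00
(4) = 0.08
(5) = -0.00
(6) = 0.08
(7) = -0.00
(8) = 0.08
(9) = -0.00
(10) = 0.08
(11) = -0.00
(12) = 0.08
(13) = -0.00
(14) = 0.08
(15) = -0.00
(16) = 0.08
(17) = -0.00
(18) = 0.08
(19) = -0.00
(20) = 0.08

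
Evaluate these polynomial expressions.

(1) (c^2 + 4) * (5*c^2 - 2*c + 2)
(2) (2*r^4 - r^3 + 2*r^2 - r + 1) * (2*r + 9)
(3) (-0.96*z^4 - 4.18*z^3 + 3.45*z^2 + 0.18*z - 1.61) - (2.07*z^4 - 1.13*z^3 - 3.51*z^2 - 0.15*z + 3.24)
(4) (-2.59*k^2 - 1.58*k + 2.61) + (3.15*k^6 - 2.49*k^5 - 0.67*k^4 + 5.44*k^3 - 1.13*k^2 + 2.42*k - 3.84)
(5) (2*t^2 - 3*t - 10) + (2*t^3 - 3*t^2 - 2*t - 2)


(1) = 5*c^4 - 2*c^3 + 22*c^2 - 8*c + 8
(2) = 4*r^5 + 16*r^4 - 5*r^3 + 16*r^2 - 7*r + 9
(3) = -3.03*z^4 - 3.05*z^3 + 6.96*z^2 + 0.33*z - 4.85
(4) = 3.15*k^6 - 2.49*k^5 - 0.67*k^4 + 5.44*k^3 - 3.72*k^2 + 0.84*k - 1.23
(5) = 2*t^3 - t^2 - 5*t - 12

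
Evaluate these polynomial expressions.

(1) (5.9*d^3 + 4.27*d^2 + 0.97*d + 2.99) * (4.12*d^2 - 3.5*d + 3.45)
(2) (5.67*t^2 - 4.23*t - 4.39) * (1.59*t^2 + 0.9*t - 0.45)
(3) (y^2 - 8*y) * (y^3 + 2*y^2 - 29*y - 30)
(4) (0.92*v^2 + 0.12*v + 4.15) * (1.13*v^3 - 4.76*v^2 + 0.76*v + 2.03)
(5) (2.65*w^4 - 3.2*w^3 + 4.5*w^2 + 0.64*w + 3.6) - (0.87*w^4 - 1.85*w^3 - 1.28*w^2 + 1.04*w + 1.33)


(1) = 24.308*d^5 - 3.0576*d^4 + 9.4064*d^3 + 23.6553*d^2 - 7.1185*d + 10.3155
(2) = 9.0153*t^4 - 1.6227*t^3 - 13.3386*t^2 - 2.0475*t + 1.9755
(3) = y^5 - 6*y^4 - 45*y^3 + 202*y^2 + 240*y
(4) = 1.0396*v^5 - 4.2436*v^4 + 4.8175*v^3 - 17.7952*v^2 + 3.3976*v + 8.4245
(5) = 1.78*w^4 - 1.35*w^3 + 5.78*w^2 - 0.4*w + 2.27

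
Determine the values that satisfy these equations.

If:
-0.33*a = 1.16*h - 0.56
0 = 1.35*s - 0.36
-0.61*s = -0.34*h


Then:
a = 0.02
h = 0.48
s = 0.27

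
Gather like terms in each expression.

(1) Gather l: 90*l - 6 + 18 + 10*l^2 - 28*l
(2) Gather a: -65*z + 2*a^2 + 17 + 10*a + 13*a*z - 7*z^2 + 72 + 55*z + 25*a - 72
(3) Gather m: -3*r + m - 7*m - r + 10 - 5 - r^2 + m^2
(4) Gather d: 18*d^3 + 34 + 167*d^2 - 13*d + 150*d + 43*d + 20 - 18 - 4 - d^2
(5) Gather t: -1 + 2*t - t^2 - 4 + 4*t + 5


(1) = 10*l^2 + 62*l + 12
(2) = 2*a^2 + a*(13*z + 35) - 7*z^2 - 10*z + 17
(3) = m^2 - 6*m - r^2 - 4*r + 5
(4) = 18*d^3 + 166*d^2 + 180*d + 32
(5) = -t^2 + 6*t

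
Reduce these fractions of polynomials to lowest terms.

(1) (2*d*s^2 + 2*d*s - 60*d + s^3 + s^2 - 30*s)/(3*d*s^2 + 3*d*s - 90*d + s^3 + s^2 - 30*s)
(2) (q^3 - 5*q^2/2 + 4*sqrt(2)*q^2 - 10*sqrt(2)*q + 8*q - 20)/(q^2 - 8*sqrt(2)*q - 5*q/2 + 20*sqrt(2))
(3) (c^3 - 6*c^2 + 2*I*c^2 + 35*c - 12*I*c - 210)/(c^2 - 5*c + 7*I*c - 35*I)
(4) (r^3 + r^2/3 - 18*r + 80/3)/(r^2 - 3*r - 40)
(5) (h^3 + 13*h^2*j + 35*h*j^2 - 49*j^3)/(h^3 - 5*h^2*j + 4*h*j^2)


(1) = (2*d + s)/(3*d + s)
(2) = (4*q^2 + 16*sqrt(2)*q + 32)/(4*q - 32*sqrt(2))
(3) = (c^2 + c*(-6 - 5*I) + 30*I)/(c - 5)
(4) = (3*r^2 - 14*r + 16)/(3*r - 24)
(5) = (h^2 + 14*h*j + 49*j^2)/(h^2 - 4*h*j)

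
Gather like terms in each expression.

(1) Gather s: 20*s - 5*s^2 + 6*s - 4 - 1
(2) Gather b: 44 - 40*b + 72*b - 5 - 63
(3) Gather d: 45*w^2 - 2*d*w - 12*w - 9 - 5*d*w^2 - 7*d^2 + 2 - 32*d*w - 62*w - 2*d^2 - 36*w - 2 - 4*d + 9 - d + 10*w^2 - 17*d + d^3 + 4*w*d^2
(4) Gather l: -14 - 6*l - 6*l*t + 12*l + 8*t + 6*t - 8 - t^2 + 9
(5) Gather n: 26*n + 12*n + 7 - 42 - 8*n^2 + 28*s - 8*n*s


(1) = -5*s^2 + 26*s - 5
(2) = 32*b - 24
(3) = d^3 + d^2*(4*w - 9) + d*(-5*w^2 - 34*w - 22) + 55*w^2 - 110*w
(4) = l*(6 - 6*t) - t^2 + 14*t - 13
(5) = -8*n^2 + n*(38 - 8*s) + 28*s - 35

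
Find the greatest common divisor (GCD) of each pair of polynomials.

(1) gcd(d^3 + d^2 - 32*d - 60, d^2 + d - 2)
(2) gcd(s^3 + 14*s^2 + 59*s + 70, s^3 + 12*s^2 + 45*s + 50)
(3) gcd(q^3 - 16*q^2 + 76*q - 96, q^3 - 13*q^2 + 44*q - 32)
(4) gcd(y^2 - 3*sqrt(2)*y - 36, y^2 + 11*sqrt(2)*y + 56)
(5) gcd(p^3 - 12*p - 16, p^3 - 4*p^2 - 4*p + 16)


(1) = d + 2
(2) = s^2 + 7*s + 10
(3) = gcd((q - 8)*(q - 6)*(q - 2), (q - 8)*(q - 4)*(q - 1)) = q - 8
(4) = gcd((y - 6*sqrt(2))*(y + 3*sqrt(2)), (y + 4*sqrt(2))*(y + 7*sqrt(2))) = 1
(5) = p^2 - 2*p - 8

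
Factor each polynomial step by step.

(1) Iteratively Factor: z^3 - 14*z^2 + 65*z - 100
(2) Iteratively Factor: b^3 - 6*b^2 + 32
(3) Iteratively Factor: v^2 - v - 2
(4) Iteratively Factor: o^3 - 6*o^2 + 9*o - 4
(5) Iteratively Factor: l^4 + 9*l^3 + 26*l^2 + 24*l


(1) = (z - 5)*(z^2 - 9*z + 20) = (z - 5)^2*(z - 4)
(2) = (b - 4)*(b^2 - 2*b - 8) = (b - 4)^2*(b + 2)
(3) = (v + 1)*(v - 2)
(4) = (o - 1)*(o^2 - 5*o + 4) = (o - 1)^2*(o - 4)
(5) = (l + 3)*(l^3 + 6*l^2 + 8*l) = (l + 3)*(l + 4)*(l^2 + 2*l) = l*(l + 3)*(l + 4)*(l + 2)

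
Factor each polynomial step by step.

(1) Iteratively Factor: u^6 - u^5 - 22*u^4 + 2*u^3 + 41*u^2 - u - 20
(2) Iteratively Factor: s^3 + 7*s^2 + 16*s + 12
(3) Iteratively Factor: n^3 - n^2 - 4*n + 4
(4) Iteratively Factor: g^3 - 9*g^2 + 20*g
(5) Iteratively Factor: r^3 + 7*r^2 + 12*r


(1) = (u - 1)*(u^5 - 22*u^3 - 20*u^2 + 21*u + 20) = (u - 5)*(u - 1)*(u^4 + 5*u^3 + 3*u^2 - 5*u - 4) = (u - 5)*(u - 1)*(u + 1)*(u^3 + 4*u^2 - u - 4) = (u - 5)*(u - 1)*(u + 1)*(u + 4)*(u^2 - 1) = (u - 5)*(u - 1)^2*(u + 1)*(u + 4)*(u + 1)
(2) = (s + 2)*(s^2 + 5*s + 6) = (s + 2)*(s + 3)*(s + 2)
(3) = (n + 2)*(n^2 - 3*n + 2) = (n - 1)*(n + 2)*(n - 2)
(4) = (g - 4)*(g^2 - 5*g) = g*(g - 4)*(g - 5)
(5) = (r + 3)*(r^2 + 4*r) = (r + 3)*(r + 4)*(r)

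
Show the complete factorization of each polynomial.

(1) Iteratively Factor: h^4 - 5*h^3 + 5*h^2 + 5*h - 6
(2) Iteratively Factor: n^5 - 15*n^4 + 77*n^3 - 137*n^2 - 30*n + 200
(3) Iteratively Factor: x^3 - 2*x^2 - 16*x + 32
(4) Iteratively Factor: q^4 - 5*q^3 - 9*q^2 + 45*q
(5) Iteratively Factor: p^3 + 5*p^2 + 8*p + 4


(1) = (h + 1)*(h^3 - 6*h^2 + 11*h - 6) = (h - 3)*(h + 1)*(h^2 - 3*h + 2) = (h - 3)*(h - 1)*(h + 1)*(h - 2)
(2) = (n - 5)*(n^4 - 10*n^3 + 27*n^2 - 2*n - 40) = (n - 5)^2*(n^3 - 5*n^2 + 2*n + 8) = (n - 5)^2*(n - 2)*(n^2 - 3*n - 4) = (n - 5)^2*(n - 4)*(n - 2)*(n + 1)
(3) = (x - 2)*(x^2 - 16) = (x - 2)*(x + 4)*(x - 4)
(4) = (q - 5)*(q^3 - 9*q) = (q - 5)*(q + 3)*(q^2 - 3*q) = (q - 5)*(q - 3)*(q + 3)*(q)
(5) = (p + 2)*(p^2 + 3*p + 2) = (p + 1)*(p + 2)*(p + 2)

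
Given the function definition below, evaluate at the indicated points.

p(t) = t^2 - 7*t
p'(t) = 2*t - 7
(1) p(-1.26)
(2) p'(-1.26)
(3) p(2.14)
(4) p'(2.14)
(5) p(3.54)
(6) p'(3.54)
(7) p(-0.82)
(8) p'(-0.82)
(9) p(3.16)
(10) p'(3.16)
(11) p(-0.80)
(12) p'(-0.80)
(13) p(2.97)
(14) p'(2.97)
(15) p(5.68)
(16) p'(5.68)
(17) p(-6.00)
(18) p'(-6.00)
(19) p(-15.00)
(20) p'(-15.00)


(1) = 10.41
(2) = -9.52
(3) = -10.40
(4) = -2.72
(5) = -12.25
(6) = 0.08
(7) = 6.41
(8) = -8.64
(9) = -12.13
(10) = -0.68
(11) = 6.24
(12) = -8.60
(13) = -11.97
(14) = -1.06
(15) = -7.50
(16) = 4.36
(17) = 78.00
(18) = -19.00
(19) = 330.00
(20) = -37.00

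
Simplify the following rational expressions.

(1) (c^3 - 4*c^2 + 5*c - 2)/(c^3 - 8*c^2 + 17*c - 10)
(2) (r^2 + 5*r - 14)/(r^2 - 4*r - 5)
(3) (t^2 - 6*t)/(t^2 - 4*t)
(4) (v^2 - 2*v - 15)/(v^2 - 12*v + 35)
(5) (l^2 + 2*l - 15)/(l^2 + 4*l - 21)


(1) = (c - 1)/(c - 5)
(2) = (r^2 + 5*r - 14)/(r^2 - 4*r - 5)
(3) = (t - 6)/(t - 4)
(4) = (v + 3)/(v - 7)
(5) = (l + 5)/(l + 7)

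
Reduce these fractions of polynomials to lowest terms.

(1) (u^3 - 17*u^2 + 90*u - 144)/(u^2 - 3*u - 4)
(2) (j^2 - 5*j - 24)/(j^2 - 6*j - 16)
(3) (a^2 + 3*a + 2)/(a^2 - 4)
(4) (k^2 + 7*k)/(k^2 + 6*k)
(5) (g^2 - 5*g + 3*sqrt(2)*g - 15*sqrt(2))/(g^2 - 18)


(1) = (u^3 - 17*u^2 + 90*u - 144)/(u^2 - 3*u - 4)
(2) = (j + 3)/(j + 2)
(3) = (a + 1)/(a - 2)
(4) = (k + 7)/(k + 6)
(5) = (g - 5)/(g - 3*sqrt(2))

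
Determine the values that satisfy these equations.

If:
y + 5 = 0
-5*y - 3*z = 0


Then:
y = -5
z = 25/3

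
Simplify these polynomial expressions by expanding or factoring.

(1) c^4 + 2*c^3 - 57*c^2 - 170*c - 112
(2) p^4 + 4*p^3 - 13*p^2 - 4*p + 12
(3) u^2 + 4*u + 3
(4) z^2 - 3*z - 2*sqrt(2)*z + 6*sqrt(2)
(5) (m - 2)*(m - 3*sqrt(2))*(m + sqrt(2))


(1) = (c - 8)*(c + 1)*(c + 2)*(c + 7)
(2) = (p - 2)*(p - 1)*(p + 1)*(p + 6)
(3) = (u + 1)*(u + 3)
(4) = (z - 3)*(z - 2*sqrt(2))
(5) = m^3 - 2*sqrt(2)*m^2 - 2*m^2 - 6*m + 4*sqrt(2)*m + 12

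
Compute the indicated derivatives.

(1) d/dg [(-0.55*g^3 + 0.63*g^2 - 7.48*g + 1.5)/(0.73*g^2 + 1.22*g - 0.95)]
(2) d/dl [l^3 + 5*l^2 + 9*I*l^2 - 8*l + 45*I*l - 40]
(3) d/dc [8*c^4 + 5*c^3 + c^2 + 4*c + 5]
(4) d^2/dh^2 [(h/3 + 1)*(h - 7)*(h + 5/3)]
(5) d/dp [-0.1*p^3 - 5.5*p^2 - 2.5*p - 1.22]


(1) = (-0.4015*g^4 - 1.342*g^3 + 7.7965*g^2 - 3.387*g + 5.276)/(0.5329*g^4 + 1.7812*g^3 + 0.1014*g^2 - 2.318*g + 0.9025)
(2) = 3*l^2 + l*(10 + 18*I) - 8 + 45*I
(3) = 32*c^3 + 15*c^2 + 2*c + 4
(4) = 2*h - 14/9
(5) = -0.3*p^2 - 11.0*p - 2.5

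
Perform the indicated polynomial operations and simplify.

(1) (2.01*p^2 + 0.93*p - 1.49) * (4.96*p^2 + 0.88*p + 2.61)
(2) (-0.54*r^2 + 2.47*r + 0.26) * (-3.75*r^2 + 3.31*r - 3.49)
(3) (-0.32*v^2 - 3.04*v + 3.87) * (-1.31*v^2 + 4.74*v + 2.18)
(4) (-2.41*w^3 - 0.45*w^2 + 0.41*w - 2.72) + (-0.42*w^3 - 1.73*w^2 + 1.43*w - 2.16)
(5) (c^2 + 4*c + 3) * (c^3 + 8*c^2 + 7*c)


(1) = 9.9696*p^4 + 6.3816*p^3 - 1.3259*p^2 + 1.1161*p - 3.8889
(2) = 2.025*r^4 - 11.0499*r^3 + 9.0853*r^2 - 7.7597*r - 0.9074
(3) = 0.4192*v^4 + 2.4656*v^3 - 20.1769*v^2 + 11.7166*v + 8.4366
(4) = -2.83*w^3 - 2.18*w^2 + 1.84*w - 4.88
(5) = c^5 + 12*c^4 + 42*c^3 + 52*c^2 + 21*c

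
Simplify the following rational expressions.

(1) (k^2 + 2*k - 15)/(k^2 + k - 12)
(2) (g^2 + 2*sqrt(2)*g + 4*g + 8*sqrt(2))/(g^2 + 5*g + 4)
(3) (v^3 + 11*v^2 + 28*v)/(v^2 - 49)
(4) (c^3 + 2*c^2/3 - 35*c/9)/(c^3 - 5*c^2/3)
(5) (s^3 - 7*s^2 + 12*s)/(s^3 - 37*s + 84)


(1) = (k + 5)/(k + 4)
(2) = (g + 2*sqrt(2))/(g + 1)
(3) = (v^2 + 4*v)/(v - 7)
(4) = (3*c + 7)/(3*c)
(5) = s/(s + 7)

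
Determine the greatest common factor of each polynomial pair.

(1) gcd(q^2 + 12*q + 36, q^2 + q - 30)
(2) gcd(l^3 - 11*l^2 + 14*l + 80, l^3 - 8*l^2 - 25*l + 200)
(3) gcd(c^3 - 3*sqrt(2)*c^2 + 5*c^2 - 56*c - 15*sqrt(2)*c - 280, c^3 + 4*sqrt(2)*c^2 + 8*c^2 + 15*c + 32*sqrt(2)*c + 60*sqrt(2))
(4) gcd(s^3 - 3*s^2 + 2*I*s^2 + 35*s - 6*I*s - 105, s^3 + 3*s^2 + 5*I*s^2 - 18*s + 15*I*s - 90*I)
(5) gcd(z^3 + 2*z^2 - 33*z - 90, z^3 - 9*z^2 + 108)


(1) = gcd((q + 6)^2, (q - 5)*(q + 6)) = q + 6
(2) = gcd((l - 8)*(l - 5)*(l + 2), (l - 8)*(l - 5)*(l + 5)) = l^2 - 13*l + 40
(3) = c^2 + c*(5 + 4*sqrt(2)) + 20*sqrt(2)
(4) = gcd((s - 3)*(s - 5*I)*(s + 7*I), (s - 3)*(s + 6)*(s + 5*I)) = s - 3
(5) = gcd((z - 6)*(z + 3)*(z + 5), (z - 6)^2*(z + 3)) = z^2 - 3*z - 18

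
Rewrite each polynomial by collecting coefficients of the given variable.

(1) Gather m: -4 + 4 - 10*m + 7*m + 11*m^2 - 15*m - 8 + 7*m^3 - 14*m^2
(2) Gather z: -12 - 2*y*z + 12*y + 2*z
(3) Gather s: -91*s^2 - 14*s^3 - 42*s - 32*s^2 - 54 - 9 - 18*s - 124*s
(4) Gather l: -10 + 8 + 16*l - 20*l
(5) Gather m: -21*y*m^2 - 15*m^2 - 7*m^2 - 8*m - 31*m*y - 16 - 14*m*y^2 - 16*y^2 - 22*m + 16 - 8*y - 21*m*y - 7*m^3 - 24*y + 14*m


(1) = 7*m^3 - 3*m^2 - 18*m - 8
(2) = 12*y + z*(2 - 2*y) - 12
(3) = -14*s^3 - 123*s^2 - 184*s - 63
(4) = -4*l - 2
(5) = -7*m^3 + m^2*(-21*y - 22) + m*(-14*y^2 - 52*y - 16) - 16*y^2 - 32*y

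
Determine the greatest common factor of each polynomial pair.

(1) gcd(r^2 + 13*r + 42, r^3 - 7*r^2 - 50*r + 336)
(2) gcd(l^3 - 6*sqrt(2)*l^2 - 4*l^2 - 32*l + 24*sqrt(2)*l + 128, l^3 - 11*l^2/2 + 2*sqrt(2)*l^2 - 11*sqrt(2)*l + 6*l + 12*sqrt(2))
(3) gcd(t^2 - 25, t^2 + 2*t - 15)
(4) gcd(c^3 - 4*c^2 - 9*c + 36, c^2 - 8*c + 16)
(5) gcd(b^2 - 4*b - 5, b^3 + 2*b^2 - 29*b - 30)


(1) = r + 7
(2) = gcd((l - 4)*(l - 8*sqrt(2))*(l + 2*sqrt(2)), (l - 4)*(l - 3/2)*(l + 2*sqrt(2))) = l^2 + l*(-4 + 2*sqrt(2)) - 8*sqrt(2)
(3) = gcd((t - 5)*(t + 5), (t - 3)*(t + 5)) = t + 5
(4) = gcd((c - 4)*(c - 3)*(c + 3), (c - 4)^2) = c - 4
(5) = b^2 - 4*b - 5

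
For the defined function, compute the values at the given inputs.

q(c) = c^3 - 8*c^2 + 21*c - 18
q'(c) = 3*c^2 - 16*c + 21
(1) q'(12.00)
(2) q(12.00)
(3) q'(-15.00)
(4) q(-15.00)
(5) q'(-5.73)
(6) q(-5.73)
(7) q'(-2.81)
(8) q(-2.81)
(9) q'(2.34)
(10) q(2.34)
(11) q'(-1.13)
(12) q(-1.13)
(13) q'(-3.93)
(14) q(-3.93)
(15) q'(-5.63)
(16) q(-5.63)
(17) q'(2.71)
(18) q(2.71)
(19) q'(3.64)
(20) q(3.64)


(1) = 261.00
(2) = 810.00
(3) = 936.00
(4) = -5508.00
(5) = 211.18
(6) = -589.13
(7) = 89.65
(8) = -162.37
(9) = -0.01
(10) = 0.15
(11) = 42.91
(12) = -53.39
(13) = 130.21
(14) = -284.79
(15) = 206.17
(16) = -568.26
(17) = -0.33
(18) = 0.06
(19) = 2.51
(20) = 0.67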